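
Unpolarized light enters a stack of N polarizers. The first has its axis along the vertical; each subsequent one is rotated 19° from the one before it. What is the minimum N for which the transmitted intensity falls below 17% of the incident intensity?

N = 11

First polarizer halves the unpolarized light: factor 1/2.
Each further stage multiplies by cos²(19°) = 0.894.
After N polarizers: T = 0.5·0.894^(N−1). Require T < 0.17 ⇒ N−1 > ln(0.17/0.5)/ln(0.894) = 9.63, so N−1 ≥ 10 and N = 11.
Check: N=11 gives T = 0.1631 < 0.17; N=10 gives T = 0.1824.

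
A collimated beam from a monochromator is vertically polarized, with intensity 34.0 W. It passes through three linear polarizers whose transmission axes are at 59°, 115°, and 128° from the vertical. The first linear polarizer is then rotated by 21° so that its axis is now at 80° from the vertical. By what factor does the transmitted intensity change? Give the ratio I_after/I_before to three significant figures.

Before rotation:
I₁ = I₀ cos²(59° − 0°) = I₀ cos²(59°) = 0.2653 I₀.
I₂ = I₁ cos²(115° − 59°) = 0.2653 I₀ · cos²(56°) = 0.08295 I₀.
I₃ = I₂ cos²(128° − 115°) = 0.08295 I₀ · cos²(13°) = 0.07875 I₀.
After rotation:
I₁ = I₀ cos²(80° − 0°) = I₀ cos²(80°) = 0.03015 I₀.
I₂ = I₁ cos²(115° − 80°) = 0.03015 I₀ · cos²(35°) = 0.02023 I₀.
I₃ = I₂ cos²(128° − 115°) = 0.02023 I₀ · cos²(13°) = 0.01921 I₀.
Ratio = 0.01921 / 0.07875 = 0.2439.

I_new/I_old ≈ 0.244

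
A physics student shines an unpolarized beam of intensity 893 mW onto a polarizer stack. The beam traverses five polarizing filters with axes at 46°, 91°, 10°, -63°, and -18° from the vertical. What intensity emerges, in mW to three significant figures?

Unpolarized light through the first polarizer → I₁ = 893 mW/2 = 446.5 mW, polarized at 46°.
I₂ = I₁ · cos²(45°) = 446.5 · 0.5 = 223.3 mW.
I₃ = I₂ · cos²(81°) = 223.3 · 0.02447 = 5.463 mW.
I₄ = I₃ · cos²(73°) = 5.463 · 0.08548 = 0.467 mW.
I₅ = I₄ · cos²(45°) = 0.467 · 0.5 = 0.2335 mW.

I ≈ 0.234 mW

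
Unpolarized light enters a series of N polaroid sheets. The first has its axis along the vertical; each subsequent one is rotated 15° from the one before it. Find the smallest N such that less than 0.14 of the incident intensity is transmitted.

N = 20

First polarizer halves the unpolarized light: factor 1/2.
Each further stage multiplies by cos²(15°) = 0.933.
After N polarizers: T = 0.5·0.933^(N−1). Require T < 0.14 ⇒ N−1 > ln(0.14/0.5)/ln(0.933) = 18.36, so N−1 ≥ 19 and N = 20.
Check: N=20 gives T = 0.1339 < 0.14; N=19 gives T = 0.1435.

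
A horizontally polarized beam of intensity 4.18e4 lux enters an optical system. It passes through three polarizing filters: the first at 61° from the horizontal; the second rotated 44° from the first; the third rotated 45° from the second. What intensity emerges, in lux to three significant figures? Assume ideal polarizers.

I ≈ 2540 lux

I₁ = 4.18e4 lux · cos²(61°) = 9825 lux.
I₂ = I₁ · cos²(44°) = 9825 · 0.5174 = 5084 lux.
I₃ = I₂ · cos²(45°) = 5084 · 0.5 = 2542 lux.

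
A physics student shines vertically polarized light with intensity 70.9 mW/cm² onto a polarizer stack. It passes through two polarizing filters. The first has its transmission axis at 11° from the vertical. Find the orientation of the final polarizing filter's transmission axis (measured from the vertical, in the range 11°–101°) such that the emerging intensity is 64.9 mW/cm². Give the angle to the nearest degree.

θ ≈ 24°

I₁ = I₀ cos²(11° − 0°) = I₀ cos²(11°) = 0.9636 I₀.
Target fraction: 64.9 / 70.9 mW/cm² = 0.9154 of I₀.
Need I₂/I₀ = 0.9154, so cos²(θ − 11°) = 0.9154 / 0.9636 = 0.95.
θ − 11° = arccos(√0.95) = 12.9°, giving θ ≈ 11 + 12.9 = 23.9°.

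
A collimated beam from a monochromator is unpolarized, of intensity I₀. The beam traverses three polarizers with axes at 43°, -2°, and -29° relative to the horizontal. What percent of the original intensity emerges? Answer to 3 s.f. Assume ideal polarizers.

Unpolarized light through the first polarizer → I₁ = ½ I₀, now polarized at 43°.
I₂ = I₁ cos²(-2° − 43°) = 0.5 I₀ · cos²(45°) = 0.25 I₀.
I₃ = I₂ cos²(-29° + 2°) = 0.25 I₀ · cos²(27°) = 0.1985 I₀.
That is 19.85% of the incident intensity.

≈ 19.8%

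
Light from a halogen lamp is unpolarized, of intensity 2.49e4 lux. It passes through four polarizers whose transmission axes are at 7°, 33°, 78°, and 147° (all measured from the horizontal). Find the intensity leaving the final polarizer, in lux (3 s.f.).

I ≈ 646 lux

Unpolarized light through the first polarizer → I₁ = 2.49e4 lux/2 = 1.245e+04 lux, polarized at 7°.
I₂ = I₁ · cos²(26°) = 1.245e+04 · 0.8078 = 1.006e+04 lux.
I₃ = I₂ · cos²(45°) = 1.006e+04 · 0.5 = 5029 lux.
I₄ = I₃ · cos²(69°) = 5029 · 0.1284 = 645.8 lux.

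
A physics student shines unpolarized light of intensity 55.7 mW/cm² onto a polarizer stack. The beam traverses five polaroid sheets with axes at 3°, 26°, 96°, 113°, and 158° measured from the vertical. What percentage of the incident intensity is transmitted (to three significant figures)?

Unpolarized light through the first polarizer → I₁ = 55.7 mW/cm²/2 = 27.85 mW/cm², polarized at 3°.
I₂ = I₁ · cos²(23°) = 27.85 · 0.8473 = 23.6 mW/cm².
I₃ = I₂ · cos²(70°) = 23.6 · 0.117 = 2.76 mW/cm².
I₄ = I₃ · cos²(17°) = 2.76 · 0.9145 = 2.524 mW/cm².
I₅ = I₄ · cos²(45°) = 2.524 · 0.5 = 1.262 mW/cm².
That is 2.266% of the incident intensity.

≈ 2.27%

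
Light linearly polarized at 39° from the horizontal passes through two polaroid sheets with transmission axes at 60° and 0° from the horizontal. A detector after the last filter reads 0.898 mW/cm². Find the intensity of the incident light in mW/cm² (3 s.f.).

By Malus's law, I₁ = I₀ cos²(60° − 39°) = I₀ cos²(21°) = 0.8716 I₀.
I₂ = I₁ cos²(0° − 60°) = 0.8716 I₀ · cos²(60°) = 0.2179 I₀.
So 0.898 mW/cm² = 0.2179 I₀, giving I₀ = 0.898/0.2179 = 4.121 mW/cm².

I₀ ≈ 4.12 mW/cm²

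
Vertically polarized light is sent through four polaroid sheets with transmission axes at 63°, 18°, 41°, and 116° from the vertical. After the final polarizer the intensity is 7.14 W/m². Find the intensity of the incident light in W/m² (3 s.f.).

I₀ ≈ 1220 W/m²

I₁ = I₀ cos²(63° − 0°) = I₀ cos²(63°) = 0.2061 I₀.
I₂ = I₁ cos²(18° − 63°) = 0.2061 I₀ · cos²(45°) = 0.1031 I₀.
I₃ = I₂ cos²(41° − 18°) = 0.1031 I₀ · cos²(23°) = 0.08732 I₀.
I₄ = I₃ cos²(116° − 41°) = 0.08732 I₀ · cos²(75°) = 0.005849 I₀.
So 7.14 W/m² = 0.005849 I₀, giving I₀ = 7.14/0.005849 = 1221 W/m².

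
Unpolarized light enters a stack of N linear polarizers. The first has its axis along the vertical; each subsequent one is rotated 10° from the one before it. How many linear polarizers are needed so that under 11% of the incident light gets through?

N = 51

First polarizer halves the unpolarized light: factor 1/2.
Each further stage multiplies by cos²(10°) = 0.9698.
After N polarizers: T = 0.5·0.9698^(N−1). Require T < 0.11 ⇒ N−1 > ln(0.11/0.5)/ln(0.9698) = 49.45, so N−1 ≥ 50 and N = 51.
Check: N=51 gives T = 0.1082 < 0.11; N=50 gives T = 0.1115.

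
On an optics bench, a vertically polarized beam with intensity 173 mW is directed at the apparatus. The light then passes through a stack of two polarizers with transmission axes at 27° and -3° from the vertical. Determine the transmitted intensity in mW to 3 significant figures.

I ≈ 103 mW

I₁ = 173 mW · cos²(27°) = 137.3 mW.
I₂ = I₁ · cos²(30°) = 137.3 · 0.75 = 103 mW.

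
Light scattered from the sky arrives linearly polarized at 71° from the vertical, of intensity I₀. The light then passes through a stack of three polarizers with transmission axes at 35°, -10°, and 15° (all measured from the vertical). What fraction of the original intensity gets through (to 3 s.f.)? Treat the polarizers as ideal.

By Malus's law, I₁ = I₀ cos²(35° − 71°) = I₀ cos²(36°) = 0.6545 I₀.
I₂ = I₁ cos²(-10° − 35°) = 0.6545 I₀ · cos²(45°) = 0.3273 I₀.
I₃ = I₂ cos²(15° + 10°) = 0.3273 I₀ · cos²(25°) = 0.2688 I₀.
Transmitted fraction = 0.2688.

≈ 0.269 I₀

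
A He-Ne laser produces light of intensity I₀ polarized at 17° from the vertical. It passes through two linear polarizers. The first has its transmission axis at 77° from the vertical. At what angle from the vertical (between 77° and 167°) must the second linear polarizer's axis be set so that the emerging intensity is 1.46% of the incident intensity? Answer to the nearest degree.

θ ≈ 153°

I₁ = I₀ cos²(77° − 17°) = I₀ cos²(60°) = 0.25 I₀.
Need I₂/I₀ = 0.0146, so cos²(θ − 77°) = 0.0146 / 0.25 = 0.0584.
θ − 77° = arccos(√0.0584) = 76.0°, giving θ ≈ 77 + 76.0 = 153.0°.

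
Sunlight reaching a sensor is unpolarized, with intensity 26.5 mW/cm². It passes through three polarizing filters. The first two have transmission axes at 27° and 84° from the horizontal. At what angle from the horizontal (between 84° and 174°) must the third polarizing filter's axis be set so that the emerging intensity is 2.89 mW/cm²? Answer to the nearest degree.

θ ≈ 115°

Unpolarized light through the first polarizer → I₁ = ½ I₀, now polarized at 27°.
I₂ = I₁ cos²(84° − 27°) = 0.5 I₀ · cos²(57°) = 0.1483 I₀.
Target fraction: 2.89 / 26.5 mW/cm² = 0.1091 of I₀.
Need I₃/I₀ = 0.1091, so cos²(θ − 84°) = 0.1091 / 0.1483 = 0.7353.
θ − 84° = arccos(√0.7353) = 31.0°, giving θ ≈ 84 + 31.0 = 115.0°.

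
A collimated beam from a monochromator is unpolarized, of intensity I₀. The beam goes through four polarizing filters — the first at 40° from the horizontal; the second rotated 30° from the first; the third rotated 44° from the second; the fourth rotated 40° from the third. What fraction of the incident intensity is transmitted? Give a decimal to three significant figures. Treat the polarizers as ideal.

≈ 0.114 I₀

Unpolarized light through the first polarizer → I₁ = ½ I₀, now polarized at 40°.
I₂ = I₁ cos²(30°) = 0.5 · 0.75 I₀ = 0.375 I₀.
I₃ = I₂ cos²(44°) = 0.375 · 0.5174 I₀ = 0.194 I₀.
I₄ = I₃ cos²(40°) = 0.194 · 0.5868 I₀ = 0.1139 I₀.
Transmitted fraction = 0.1139.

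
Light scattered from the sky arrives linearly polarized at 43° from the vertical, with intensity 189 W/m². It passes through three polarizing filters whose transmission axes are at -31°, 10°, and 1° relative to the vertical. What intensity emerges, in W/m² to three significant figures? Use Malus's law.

By Malus's law, I₁ = 189 W/m² · cos²(74°) = 14.36 W/m².
I₂ = I₁ · cos²(41°) = 14.36 · 0.5696 = 8.179 W/m².
I₃ = I₂ · cos²(9°) = 8.179 · 0.9755 = 7.979 W/m².

I ≈ 7.98 W/m²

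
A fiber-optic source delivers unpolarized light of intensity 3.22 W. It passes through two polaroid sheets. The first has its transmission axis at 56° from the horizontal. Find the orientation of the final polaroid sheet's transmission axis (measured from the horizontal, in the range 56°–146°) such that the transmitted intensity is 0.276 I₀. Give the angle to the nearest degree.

Unpolarized light through the first polarizer → I₁ = ½ I₀, now polarized at 56°.
Need I₂/I₀ = 0.276, so cos²(θ − 56°) = 0.276 / 0.5 = 0.552.
θ − 56° = arccos(√0.552) = 42.0°, giving θ ≈ 56 + 42.0 = 98.0°.

θ ≈ 98°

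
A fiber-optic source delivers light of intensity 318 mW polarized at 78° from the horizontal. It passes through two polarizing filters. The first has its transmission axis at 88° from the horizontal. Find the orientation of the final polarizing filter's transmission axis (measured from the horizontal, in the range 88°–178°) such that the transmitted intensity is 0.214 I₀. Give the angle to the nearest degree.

θ ≈ 150°

I₁ = I₀ cos²(88° − 78°) = I₀ cos²(10°) = 0.9698 I₀.
Need I₂/I₀ = 0.214, so cos²(θ − 88°) = 0.214 / 0.9698 = 0.2207.
θ − 88° = arccos(√0.2207) = 62.0°, giving θ ≈ 88 + 62.0 = 150.0°.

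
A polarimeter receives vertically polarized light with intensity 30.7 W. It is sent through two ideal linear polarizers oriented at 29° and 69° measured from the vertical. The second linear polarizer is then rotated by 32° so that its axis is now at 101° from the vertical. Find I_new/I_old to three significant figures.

Before rotation:
By Malus's law, I₁ = I₀ cos²(29° − 0°) = I₀ cos²(29°) = 0.765 I₀.
I₂ = I₁ cos²(69° − 29°) = 0.765 I₀ · cos²(40°) = 0.4489 I₀.
After rotation:
I₁ = I₀ cos²(29° − 0°) = I₀ cos²(29°) = 0.765 I₀.
I₂ = I₁ cos²(101° − 29°) = 0.765 I₀ · cos²(72°) = 0.07305 I₀.
Ratio = 0.07305 / 0.4489 = 0.1627.

I_new/I_old ≈ 0.163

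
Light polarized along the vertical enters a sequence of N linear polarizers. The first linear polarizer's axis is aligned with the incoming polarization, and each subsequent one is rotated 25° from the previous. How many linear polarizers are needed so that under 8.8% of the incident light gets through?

First polarizer is aligned with the polarization: full transmission.
Each further stage multiplies by cos²(25°) = 0.8214.
After N polarizers: T = 0.8214^(N−1). Require T < 0.088 ⇒ N−1 > ln(0.088)/ln(0.8214) = 12.35, so N−1 ≥ 13 and N = 14.
Check: N=14 gives T = 0.07748 < 0.088; N=13 gives T = 0.09432.

N = 14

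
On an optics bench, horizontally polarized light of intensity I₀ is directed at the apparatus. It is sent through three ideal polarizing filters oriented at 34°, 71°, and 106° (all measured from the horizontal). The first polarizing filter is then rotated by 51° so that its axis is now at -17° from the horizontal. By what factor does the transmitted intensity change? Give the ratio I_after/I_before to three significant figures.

Before rotation:
By Malus's law, I₁ = I₀ cos²(34° − 0°) = I₀ cos²(34°) = 0.6873 I₀.
I₂ = I₁ cos²(71° − 34°) = 0.6873 I₀ · cos²(37°) = 0.4384 I₀.
I₃ = I₂ cos²(106° − 71°) = 0.4384 I₀ · cos²(35°) = 0.2942 I₀.
After rotation:
I₁ = I₀ cos²(-17° − 0°) = I₀ cos²(17°) = 0.9145 I₀.
I₂ = I₁ cos²(71° + 17°) = 0.9145 I₀ · cos²(88°) = 0.001114 I₀.
I₃ = I₂ cos²(106° − 71°) = 0.001114 I₀ · cos²(35°) = 0.0007474 I₀.
Ratio = 0.0007474 / 0.2942 = 0.002541.

I_new/I_old ≈ 0.00254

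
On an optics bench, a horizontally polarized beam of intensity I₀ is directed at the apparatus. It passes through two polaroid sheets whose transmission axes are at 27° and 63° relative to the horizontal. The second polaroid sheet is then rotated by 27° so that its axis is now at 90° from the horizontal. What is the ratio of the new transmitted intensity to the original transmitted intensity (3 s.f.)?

Before rotation:
I₁ = I₀ cos²(27° − 0°) = I₀ cos²(27°) = 0.7939 I₀.
I₂ = I₁ cos²(63° − 27°) = 0.7939 I₀ · cos²(36°) = 0.5196 I₀.
After rotation:
I₁ = I₀ cos²(27° − 0°) = I₀ cos²(27°) = 0.7939 I₀.
I₂ = I₁ cos²(90° − 27°) = 0.7939 I₀ · cos²(63°) = 0.1636 I₀.
Ratio = 0.1636 / 0.5196 = 0.3149.

I_new/I_old ≈ 0.315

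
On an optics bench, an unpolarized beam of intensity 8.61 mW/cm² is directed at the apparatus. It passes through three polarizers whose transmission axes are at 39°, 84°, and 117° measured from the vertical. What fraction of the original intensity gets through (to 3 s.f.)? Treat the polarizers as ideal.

I/I₀ ≈ 0.176

Unpolarized light through the first polarizer → I₁ = 8.61 mW/cm²/2 = 4.305 mW/cm², polarized at 39°.
I₂ = I₁ · cos²(45°) = 4.305 · 0.5 = 2.153 mW/cm².
I₃ = I₂ · cos²(33°) = 2.153 · 0.7034 = 1.514 mW/cm².
Transmitted fraction = 0.1758.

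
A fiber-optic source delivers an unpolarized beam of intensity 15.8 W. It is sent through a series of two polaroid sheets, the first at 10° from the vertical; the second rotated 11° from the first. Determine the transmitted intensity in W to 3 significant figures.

Unpolarized light through the first polarizer → I₁ = 15.8 W/2 = 7.9 W, polarized at 10°.
I₂ = I₁ · cos²(11°) = 7.9 · 0.9636 = 7.612 W.

I ≈ 7.61 W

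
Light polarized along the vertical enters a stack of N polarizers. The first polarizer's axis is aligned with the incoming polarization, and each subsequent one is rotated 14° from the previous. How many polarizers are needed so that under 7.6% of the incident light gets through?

First polarizer is aligned with the polarization: full transmission.
Each further stage multiplies by cos²(14°) = 0.9415.
After N polarizers: T = 0.9415^(N−1). Require T < 0.076 ⇒ N−1 > ln(0.076)/ln(0.9415) = 42.73, so N−1 ≥ 43 and N = 44.
Check: N=44 gives T = 0.07477 < 0.076; N=43 gives T = 0.07942.

N = 44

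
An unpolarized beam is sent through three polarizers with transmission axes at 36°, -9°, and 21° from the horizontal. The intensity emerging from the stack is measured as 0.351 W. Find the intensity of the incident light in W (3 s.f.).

I₀ ≈ 1.87 W

Unpolarized light through the first polarizer → I₁ = ½ I₀, now polarized at 36°.
I₂ = I₁ cos²(-9° − 36°) = 0.5 I₀ · cos²(45°) = 0.25 I₀.
I₃ = I₂ cos²(21° + 9°) = 0.25 I₀ · cos²(30°) = 0.1875 I₀.
So 0.351 W = 0.1875 I₀, giving I₀ = 0.351/0.1875 = 1.872 W.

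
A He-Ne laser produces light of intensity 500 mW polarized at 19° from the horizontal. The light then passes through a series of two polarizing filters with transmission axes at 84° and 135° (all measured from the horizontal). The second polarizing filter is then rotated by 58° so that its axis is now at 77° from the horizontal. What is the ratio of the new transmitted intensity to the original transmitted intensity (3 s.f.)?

I_new/I_old ≈ 2.49

Before rotation:
I₁ = I₀ cos²(84° − 19°) = I₀ cos²(65°) = 0.1786 I₀.
I₂ = I₁ cos²(135° − 84°) = 0.1786 I₀ · cos²(51°) = 0.07074 I₀.
After rotation:
I₁ = I₀ cos²(84° − 19°) = I₀ cos²(65°) = 0.1786 I₀.
I₂ = I₁ cos²(77° − 84°) = 0.1786 I₀ · cos²(7°) = 0.176 I₀.
Ratio = 0.176 / 0.07074 = 2.487.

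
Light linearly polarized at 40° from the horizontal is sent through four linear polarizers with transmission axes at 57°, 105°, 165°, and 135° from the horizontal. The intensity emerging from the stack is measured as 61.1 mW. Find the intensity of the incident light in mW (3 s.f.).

By Malus's law, I₁ = I₀ cos²(57° − 40°) = I₀ cos²(17°) = 0.9145 I₀.
I₂ = I₁ cos²(105° − 57°) = 0.9145 I₀ · cos²(48°) = 0.4095 I₀.
I₃ = I₂ cos²(165° − 105°) = 0.4095 I₀ · cos²(60°) = 0.1024 I₀.
I₄ = I₃ cos²(135° − 165°) = 0.1024 I₀ · cos²(30°) = 0.07677 I₀.
So 61.1 mW = 0.07677 I₀, giving I₀ = 61.1/0.07677 = 795.8 mW.

I₀ ≈ 796 mW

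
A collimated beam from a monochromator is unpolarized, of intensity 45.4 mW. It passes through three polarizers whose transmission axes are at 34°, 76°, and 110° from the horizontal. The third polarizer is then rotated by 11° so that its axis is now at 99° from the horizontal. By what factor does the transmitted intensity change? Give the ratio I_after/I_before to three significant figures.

Before rotation:
Unpolarized light through the first polarizer → I₁ = ½ I₀, now polarized at 34°.
I₂ = I₁ cos²(76° − 34°) = 0.5 I₀ · cos²(42°) = 0.2761 I₀.
I₃ = I₂ cos²(110° − 76°) = 0.2761 I₀ · cos²(34°) = 0.1898 I₀.
After rotation:
Unpolarized light through the first polarizer → I₁ = ½ I₀, now polarized at 34°.
I₂ = I₁ cos²(76° − 34°) = 0.5 I₀ · cos²(42°) = 0.2761 I₀.
I₃ = I₂ cos²(99° − 76°) = 0.2761 I₀ · cos²(23°) = 0.234 I₀.
Ratio = 0.234 / 0.1898 = 1.233.

I_new/I_old ≈ 1.23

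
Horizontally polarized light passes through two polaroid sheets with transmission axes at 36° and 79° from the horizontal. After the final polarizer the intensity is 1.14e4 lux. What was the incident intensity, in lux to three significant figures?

I₀ ≈ 3.26e4 lux

By Malus's law, I₁ = I₀ cos²(36° − 0°) = I₀ cos²(36°) = 0.6545 I₀.
I₂ = I₁ cos²(79° − 36°) = 0.6545 I₀ · cos²(43°) = 0.3501 I₀.
So 1.14e4 lux = 0.3501 I₀, giving I₀ = 1.14e4/0.3501 = 3.256e+04 lux.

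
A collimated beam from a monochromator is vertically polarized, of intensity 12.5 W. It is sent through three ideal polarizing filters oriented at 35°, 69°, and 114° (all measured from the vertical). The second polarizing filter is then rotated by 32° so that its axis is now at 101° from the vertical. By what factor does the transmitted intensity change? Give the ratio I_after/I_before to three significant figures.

I_new/I_old ≈ 0.457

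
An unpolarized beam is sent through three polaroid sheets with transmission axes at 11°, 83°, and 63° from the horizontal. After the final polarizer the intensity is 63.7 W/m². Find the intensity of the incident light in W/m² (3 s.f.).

I₀ ≈ 1510 W/m²

Unpolarized light through the first polarizer → I₁ = ½ I₀, now polarized at 11°.
I₂ = I₁ cos²(83° − 11°) = 0.5 I₀ · cos²(72°) = 0.04775 I₀.
I₃ = I₂ cos²(63° − 83°) = 0.04775 I₀ · cos²(20°) = 0.04216 I₀.
So 63.7 W/m² = 0.04216 I₀, giving I₀ = 63.7/0.04216 = 1511 W/m².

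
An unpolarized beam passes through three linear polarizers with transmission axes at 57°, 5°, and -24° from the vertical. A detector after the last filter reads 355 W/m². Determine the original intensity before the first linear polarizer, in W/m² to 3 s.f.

I₀ ≈ 2450 W/m²

Unpolarized light through the first polarizer → I₁ = ½ I₀, now polarized at 57°.
I₂ = I₁ cos²(5° − 57°) = 0.5 I₀ · cos²(52°) = 0.1895 I₀.
I₃ = I₂ cos²(-24° − 5°) = 0.1895 I₀ · cos²(29°) = 0.145 I₀.
So 355 W/m² = 0.145 I₀, giving I₀ = 355/0.145 = 2449 W/m².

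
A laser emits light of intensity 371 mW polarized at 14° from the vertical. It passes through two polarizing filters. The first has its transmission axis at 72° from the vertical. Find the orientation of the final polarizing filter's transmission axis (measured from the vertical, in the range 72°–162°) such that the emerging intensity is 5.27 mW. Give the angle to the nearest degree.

θ ≈ 149°

By Malus's law, I₁ = I₀ cos²(72° − 14°) = I₀ cos²(58°) = 0.2808 I₀.
Target fraction: 5.27 / 371 mW = 0.0142 of I₀.
Need I₂/I₀ = 0.0142, so cos²(θ − 72°) = 0.0142 / 0.2808 = 0.05058.
θ − 72° = arccos(√0.05058) = 77.0°, giving θ ≈ 72 + 77.0 = 149.0°.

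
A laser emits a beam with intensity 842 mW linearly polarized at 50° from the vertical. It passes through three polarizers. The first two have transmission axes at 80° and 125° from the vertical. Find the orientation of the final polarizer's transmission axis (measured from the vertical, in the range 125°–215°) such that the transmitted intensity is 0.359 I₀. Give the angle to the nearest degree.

By Malus's law, I₁ = I₀ cos²(80° − 50°) = I₀ cos²(30°) = 0.75 I₀.
I₂ = I₁ cos²(125° − 80°) = 0.75 I₀ · cos²(45°) = 0.375 I₀.
Need I₃/I₀ = 0.359, so cos²(θ − 125°) = 0.359 / 0.375 = 0.9573.
θ − 125° = arccos(√0.9573) = 11.9°, giving θ ≈ 125 + 11.9 = 136.9°.

θ ≈ 137°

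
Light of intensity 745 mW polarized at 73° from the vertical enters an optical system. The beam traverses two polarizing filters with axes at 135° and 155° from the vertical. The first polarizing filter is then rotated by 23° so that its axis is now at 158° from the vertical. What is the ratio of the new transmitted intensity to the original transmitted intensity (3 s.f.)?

Before rotation:
By Malus's law, I₁ = I₀ cos²(135° − 73°) = I₀ cos²(62°) = 0.2204 I₀.
I₂ = I₁ cos²(155° − 135°) = 0.2204 I₀ · cos²(20°) = 0.1946 I₀.
After rotation:
I₁ = I₀ cos²(158° − 73°) = I₀ cos²(85°) = 0.007596 I₀.
I₂ = I₁ cos²(155° − 158°) = 0.007596 I₀ · cos²(3°) = 0.007575 I₀.
Ratio = 0.007575 / 0.1946 = 0.03892.

I_new/I_old ≈ 0.0389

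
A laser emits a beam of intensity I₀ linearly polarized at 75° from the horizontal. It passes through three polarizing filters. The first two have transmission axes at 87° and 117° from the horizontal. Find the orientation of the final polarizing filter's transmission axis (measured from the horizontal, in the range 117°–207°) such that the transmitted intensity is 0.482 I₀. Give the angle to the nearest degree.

θ ≈ 152°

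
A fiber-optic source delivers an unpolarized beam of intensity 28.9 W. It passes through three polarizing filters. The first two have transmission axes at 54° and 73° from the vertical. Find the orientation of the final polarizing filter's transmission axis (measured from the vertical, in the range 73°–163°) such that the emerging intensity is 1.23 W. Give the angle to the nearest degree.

θ ≈ 145°

Unpolarized light through the first polarizer → I₁ = ½ I₀, now polarized at 54°.
I₂ = I₁ cos²(73° − 54°) = 0.5 I₀ · cos²(19°) = 0.447 I₀.
Target fraction: 1.23 / 28.9 W = 0.04256 of I₀.
Need I₃/I₀ = 0.04256, so cos²(θ − 73°) = 0.04256 / 0.447 = 0.09521.
θ − 73° = arccos(√0.09521) = 72.0°, giving θ ≈ 73 + 72.0 = 145.0°.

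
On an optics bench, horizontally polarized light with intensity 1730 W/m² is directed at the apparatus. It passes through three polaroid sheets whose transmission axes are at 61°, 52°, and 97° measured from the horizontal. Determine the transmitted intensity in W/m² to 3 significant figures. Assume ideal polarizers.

I ≈ 198 W/m²

I₁ = 1730 W/m² · cos²(61°) = 406.6 W/m².
I₂ = I₁ · cos²(9°) = 406.6 · 0.9755 = 396.7 W/m².
I₃ = I₂ · cos²(45°) = 396.7 · 0.5 = 198.3 W/m².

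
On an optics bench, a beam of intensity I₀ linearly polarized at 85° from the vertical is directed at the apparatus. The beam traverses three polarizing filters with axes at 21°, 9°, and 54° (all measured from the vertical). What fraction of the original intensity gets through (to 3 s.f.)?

≈ 0.0919 I₀

I₁ = I₀ cos²(21° − 85°) = I₀ cos²(64°) = 0.1922 I₀.
I₂ = I₁ cos²(9° − 21°) = 0.1922 I₀ · cos²(12°) = 0.1839 I₀.
I₃ = I₂ cos²(54° − 9°) = 0.1839 I₀ · cos²(45°) = 0.09193 I₀.
Transmitted fraction = 0.09193.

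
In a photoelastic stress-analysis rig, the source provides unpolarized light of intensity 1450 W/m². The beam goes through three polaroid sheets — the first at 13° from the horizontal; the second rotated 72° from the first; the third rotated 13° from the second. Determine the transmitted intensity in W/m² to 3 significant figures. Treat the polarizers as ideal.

Unpolarized light through the first polarizer → I₁ = 1450 W/m²/2 = 725 W/m², polarized at 13°.
I₂ = I₁ · cos²(72°) = 725 · 0.09549 = 69.23 W/m².
I₃ = I₂ · cos²(13°) = 69.23 · 0.9494 = 65.73 W/m².

I ≈ 65.7 W/m²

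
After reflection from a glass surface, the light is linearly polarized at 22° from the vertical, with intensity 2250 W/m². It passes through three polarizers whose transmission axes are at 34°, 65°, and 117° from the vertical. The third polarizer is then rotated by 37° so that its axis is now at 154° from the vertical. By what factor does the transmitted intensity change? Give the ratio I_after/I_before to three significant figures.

Before rotation:
By Malus's law, I₁ = I₀ cos²(34° − 22°) = I₀ cos²(12°) = 0.9568 I₀.
I₂ = I₁ cos²(65° − 34°) = 0.9568 I₀ · cos²(31°) = 0.703 I₀.
I₃ = I₂ cos²(117° − 65°) = 0.703 I₀ · cos²(52°) = 0.2665 I₀.
After rotation:
I₁ = I₀ cos²(34° − 22°) = I₀ cos²(12°) = 0.9568 I₀.
I₂ = I₁ cos²(65° − 34°) = 0.9568 I₀ · cos²(31°) = 0.703 I₀.
I₃ = I₂ cos²(154° − 65°) = 0.703 I₀ · cos²(89°) = 0.0002141 I₀.
Ratio = 0.0002141 / 0.2665 = 0.0008036.

I_new/I_old ≈ 0.000804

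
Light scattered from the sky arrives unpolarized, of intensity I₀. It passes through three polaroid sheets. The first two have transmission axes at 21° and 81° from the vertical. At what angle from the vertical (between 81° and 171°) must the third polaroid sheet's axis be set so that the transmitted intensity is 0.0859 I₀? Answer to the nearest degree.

θ ≈ 115°

Unpolarized light through the first polarizer → I₁ = ½ I₀, now polarized at 21°.
I₂ = I₁ cos²(81° − 21°) = 0.5 I₀ · cos²(60°) = 0.125 I₀.
Need I₃/I₀ = 0.0859, so cos²(θ − 81°) = 0.0859 / 0.125 = 0.6872.
θ − 81° = arccos(√0.6872) = 34.0°, giving θ ≈ 81 + 34.0 = 115.0°.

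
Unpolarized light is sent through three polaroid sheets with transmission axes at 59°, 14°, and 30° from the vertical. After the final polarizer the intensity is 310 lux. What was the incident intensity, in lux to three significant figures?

Unpolarized light through the first polarizer → I₁ = ½ I₀, now polarized at 59°.
I₂ = I₁ cos²(14° − 59°) = 0.5 I₀ · cos²(45°) = 0.25 I₀.
I₃ = I₂ cos²(30° − 14°) = 0.25 I₀ · cos²(16°) = 0.231 I₀.
So 310 lux = 0.231 I₀, giving I₀ = 310/0.231 = 1342 lux.

I₀ ≈ 1340 lux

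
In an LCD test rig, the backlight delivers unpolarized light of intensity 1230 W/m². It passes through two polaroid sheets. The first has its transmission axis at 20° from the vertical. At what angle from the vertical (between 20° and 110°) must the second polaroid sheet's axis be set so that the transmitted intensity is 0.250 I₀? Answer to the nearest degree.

θ ≈ 65°

Unpolarized light through the first polarizer → I₁ = ½ I₀, now polarized at 20°.
Need I₂/I₀ = 0.25, so cos²(θ − 20°) = 0.25 / 0.5 = 0.5.
θ − 20° = arccos(√0.5) = 45.0°, giving θ ≈ 20 + 45.0 = 65.0°.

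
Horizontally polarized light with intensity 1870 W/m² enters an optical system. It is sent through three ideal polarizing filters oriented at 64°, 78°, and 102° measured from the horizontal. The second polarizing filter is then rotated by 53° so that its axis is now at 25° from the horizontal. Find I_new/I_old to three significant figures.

Before rotation:
By Malus's law, I₁ = I₀ cos²(64° − 0°) = I₀ cos²(64°) = 0.1922 I₀.
I₂ = I₁ cos²(78° − 64°) = 0.1922 I₀ · cos²(14°) = 0.1809 I₀.
I₃ = I₂ cos²(102° − 78°) = 0.1809 I₀ · cos²(24°) = 0.151 I₀.
After rotation:
I₁ = I₀ cos²(64° − 0°) = I₀ cos²(64°) = 0.1922 I₀.
I₂ = I₁ cos²(25° − 64°) = 0.1922 I₀ · cos²(39°) = 0.1161 I₀.
I₃ = I₂ cos²(102° − 25°) = 0.1161 I₀ · cos²(77°) = 0.005873 I₀.
Ratio = 0.005873 / 0.151 = 0.0389.

I_new/I_old ≈ 0.0389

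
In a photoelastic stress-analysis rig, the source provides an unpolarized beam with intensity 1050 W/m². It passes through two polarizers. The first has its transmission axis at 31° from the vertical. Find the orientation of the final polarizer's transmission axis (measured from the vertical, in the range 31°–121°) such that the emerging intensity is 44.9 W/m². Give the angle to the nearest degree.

θ ≈ 104°

Unpolarized light through the first polarizer → I₁ = ½ I₀, now polarized at 31°.
Target fraction: 44.9 / 1050 W/m² = 0.04276 of I₀.
Need I₂/I₀ = 0.04276, so cos²(θ − 31°) = 0.04276 / 0.5 = 0.08552.
θ − 31° = arccos(√0.08552) = 73.0°, giving θ ≈ 31 + 73.0 = 104.0°.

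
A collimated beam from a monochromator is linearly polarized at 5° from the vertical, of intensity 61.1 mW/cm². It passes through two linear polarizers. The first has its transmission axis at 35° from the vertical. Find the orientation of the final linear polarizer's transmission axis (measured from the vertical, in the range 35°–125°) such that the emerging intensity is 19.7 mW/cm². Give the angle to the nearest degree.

θ ≈ 84°

I₁ = I₀ cos²(35° − 5°) = I₀ cos²(30°) = 0.75 I₀.
Target fraction: 19.7 / 61.1 mW/cm² = 0.3224 of I₀.
Need I₂/I₀ = 0.3224, so cos²(θ − 35°) = 0.3224 / 0.75 = 0.4299.
θ − 35° = arccos(√0.4299) = 49.0°, giving θ ≈ 35 + 49.0 = 84.0°.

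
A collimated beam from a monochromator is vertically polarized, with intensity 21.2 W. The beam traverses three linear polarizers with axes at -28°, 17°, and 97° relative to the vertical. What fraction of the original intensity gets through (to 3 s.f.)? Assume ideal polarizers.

I/I₀ ≈ 0.0118

By Malus's law, I₁ = 21.2 W · cos²(28°) = 16.53 W.
I₂ = I₁ · cos²(45°) = 16.53 · 0.5 = 8.264 W.
I₃ = I₂ · cos²(80°) = 8.264 · 0.03015 = 0.2492 W.
Transmitted fraction = 0.01175.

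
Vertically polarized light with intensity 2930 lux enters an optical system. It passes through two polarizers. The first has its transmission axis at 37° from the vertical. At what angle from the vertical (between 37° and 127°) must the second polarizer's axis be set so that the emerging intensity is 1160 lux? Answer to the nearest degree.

θ ≈ 75°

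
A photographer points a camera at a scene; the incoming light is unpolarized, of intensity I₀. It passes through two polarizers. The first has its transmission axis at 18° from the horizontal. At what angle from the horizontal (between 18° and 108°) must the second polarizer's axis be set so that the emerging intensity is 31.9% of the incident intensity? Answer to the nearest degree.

θ ≈ 55°

Unpolarized light through the first polarizer → I₁ = ½ I₀, now polarized at 18°.
Need I₂/I₀ = 0.319, so cos²(θ − 18°) = 0.319 / 0.5 = 0.638.
θ − 18° = arccos(√0.638) = 37.0°, giving θ ≈ 18 + 37.0 = 55.0°.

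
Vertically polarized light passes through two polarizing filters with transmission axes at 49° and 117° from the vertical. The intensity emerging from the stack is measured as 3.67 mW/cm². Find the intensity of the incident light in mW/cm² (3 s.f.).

I₀ ≈ 60.8 mW/cm²

By Malus's law, I₁ = I₀ cos²(49° − 0°) = I₀ cos²(49°) = 0.4304 I₀.
I₂ = I₁ cos²(117° − 49°) = 0.4304 I₀ · cos²(68°) = 0.0604 I₀.
So 3.67 mW/cm² = 0.0604 I₀, giving I₀ = 3.67/0.0604 = 60.76 mW/cm².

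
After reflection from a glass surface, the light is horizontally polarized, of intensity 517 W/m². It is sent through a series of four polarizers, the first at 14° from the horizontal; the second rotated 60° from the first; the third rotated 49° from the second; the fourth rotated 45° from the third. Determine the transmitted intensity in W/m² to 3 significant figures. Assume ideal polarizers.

I ≈ 26.2 W/m²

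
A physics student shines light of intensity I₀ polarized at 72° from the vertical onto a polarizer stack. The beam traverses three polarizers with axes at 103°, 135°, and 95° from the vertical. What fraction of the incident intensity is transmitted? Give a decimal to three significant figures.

I₁ = I₀ cos²(103° − 72°) = I₀ cos²(31°) = 0.7347 I₀.
I₂ = I₁ cos²(135° − 103°) = 0.7347 I₀ · cos²(32°) = 0.5284 I₀.
I₃ = I₂ cos²(95° − 135°) = 0.5284 I₀ · cos²(40°) = 0.3101 I₀.
Transmitted fraction = 0.3101.

≈ 0.310 I₀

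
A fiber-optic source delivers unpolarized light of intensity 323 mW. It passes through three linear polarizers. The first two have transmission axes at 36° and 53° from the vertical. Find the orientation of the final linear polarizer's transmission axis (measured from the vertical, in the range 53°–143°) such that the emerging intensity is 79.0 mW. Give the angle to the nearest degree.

Unpolarized light through the first polarizer → I₁ = ½ I₀, now polarized at 36°.
I₂ = I₁ cos²(53° − 36°) = 0.5 I₀ · cos²(17°) = 0.4573 I₀.
Target fraction: 79.0 / 323 mW = 0.2446 of I₀.
Need I₃/I₀ = 0.2446, so cos²(θ − 53°) = 0.2446 / 0.4573 = 0.5349.
θ − 53° = arccos(√0.5349) = 43.0°, giving θ ≈ 53 + 43.0 = 96.0°.

θ ≈ 96°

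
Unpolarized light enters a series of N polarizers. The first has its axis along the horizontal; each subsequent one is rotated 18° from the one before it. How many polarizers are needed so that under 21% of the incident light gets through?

N = 10

First polarizer halves the unpolarized light: factor 1/2.
Each further stage multiplies by cos²(18°) = 0.9045.
After N polarizers: T = 0.5·0.9045^(N−1). Require T < 0.21 ⇒ N−1 > ln(0.21/0.5)/ln(0.9045) = 8.64, so N−1 ≥ 9 and N = 10.
Check: N=10 gives T = 0.2026 < 0.21; N=9 gives T = 0.224.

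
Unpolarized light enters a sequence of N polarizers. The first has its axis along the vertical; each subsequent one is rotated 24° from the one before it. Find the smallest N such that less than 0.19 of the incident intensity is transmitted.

N = 7

First polarizer halves the unpolarized light: factor 1/2.
Each further stage multiplies by cos²(24°) = 0.8346.
After N polarizers: T = 0.5·0.8346^(N−1). Require T < 0.19 ⇒ N−1 > ln(0.19/0.5)/ln(0.8346) = 5.35, so N−1 ≥ 6 and N = 7.
Check: N=7 gives T = 0.1689 < 0.19; N=6 gives T = 0.2024.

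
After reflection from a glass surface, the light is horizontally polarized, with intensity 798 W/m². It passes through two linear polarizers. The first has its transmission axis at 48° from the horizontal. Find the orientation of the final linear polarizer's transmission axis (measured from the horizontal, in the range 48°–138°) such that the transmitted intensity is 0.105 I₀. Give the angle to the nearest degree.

θ ≈ 109°

I₁ = I₀ cos²(48° − 0°) = I₀ cos²(48°) = 0.4477 I₀.
Need I₂/I₀ = 0.105, so cos²(θ − 48°) = 0.105 / 0.4477 = 0.2345.
θ − 48° = arccos(√0.2345) = 61.0°, giving θ ≈ 48 + 61.0 = 109.0°.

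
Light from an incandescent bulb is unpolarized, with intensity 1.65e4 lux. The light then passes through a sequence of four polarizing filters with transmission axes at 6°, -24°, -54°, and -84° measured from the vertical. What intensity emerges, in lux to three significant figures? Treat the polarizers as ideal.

I ≈ 3480 lux

Unpolarized light through the first polarizer → I₁ = 1.65e4 lux/2 = 8250 lux, polarized at 6°.
I₂ = I₁ · cos²(30°) = 8250 · 0.75 = 6188 lux.
I₃ = I₂ · cos²(30°) = 6188 · 0.75 = 4641 lux.
I₄ = I₃ · cos²(30°) = 4641 · 0.75 = 3480 lux.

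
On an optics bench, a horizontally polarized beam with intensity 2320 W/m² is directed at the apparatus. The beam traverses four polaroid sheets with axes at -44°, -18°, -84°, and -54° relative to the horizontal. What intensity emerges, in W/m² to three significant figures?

I ≈ 120 W/m²

I₁ = 2320 W/m² · cos²(44°) = 1200 W/m².
I₂ = I₁ · cos²(26°) = 1200 · 0.8078 = 969.8 W/m².
I₃ = I₂ · cos²(66°) = 969.8 · 0.1654 = 160.4 W/m².
I₄ = I₃ · cos²(30°) = 160.4 · 0.75 = 120.3 W/m².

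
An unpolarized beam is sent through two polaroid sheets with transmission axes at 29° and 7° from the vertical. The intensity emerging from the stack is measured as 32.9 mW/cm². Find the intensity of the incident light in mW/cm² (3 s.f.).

I₀ ≈ 76.5 mW/cm²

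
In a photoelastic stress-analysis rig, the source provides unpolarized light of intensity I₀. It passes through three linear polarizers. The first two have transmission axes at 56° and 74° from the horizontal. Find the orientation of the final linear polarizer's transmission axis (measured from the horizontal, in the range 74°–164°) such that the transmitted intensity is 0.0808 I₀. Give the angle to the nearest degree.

θ ≈ 139°

Unpolarized light through the first polarizer → I₁ = ½ I₀, now polarized at 56°.
I₂ = I₁ cos²(74° − 56°) = 0.5 I₀ · cos²(18°) = 0.4523 I₀.
Need I₃/I₀ = 0.0808, so cos²(θ − 74°) = 0.0808 / 0.4523 = 0.1787.
θ − 74° = arccos(√0.1787) = 65.0°, giving θ ≈ 74 + 65.0 = 139.0°.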